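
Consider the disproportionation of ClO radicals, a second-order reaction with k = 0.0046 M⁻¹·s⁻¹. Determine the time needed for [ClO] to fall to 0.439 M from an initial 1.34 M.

333 s

Step 1: For second-order: t = (1/[ClO] - 1/[ClO]₀)/k
Step 2: t = (1/0.439 - 1/1.34)/0.0046
Step 3: t = (2.278 - 0.7463)/0.0046
Step 4: t = 1.532/0.0046 = 333 s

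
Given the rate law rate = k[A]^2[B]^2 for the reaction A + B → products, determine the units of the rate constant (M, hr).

M⁻³·hr⁻¹

Step 1: Overall order = 2 + 2 = 4.
Step 2: rate has units M·hr⁻¹; [A]^2[B]^2 has units M^4.
Step 3: k = rate/([A]^2[B]^2), so units of k = M^(1-4)·hr⁻¹ = M⁻³·hr⁻¹.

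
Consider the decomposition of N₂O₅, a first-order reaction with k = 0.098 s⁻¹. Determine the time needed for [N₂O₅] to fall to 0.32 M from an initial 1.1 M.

12.6 s

Step 1: For first-order: t = ln([N₂O₅]₀/[N₂O₅])/k
Step 2: t = ln(1.1/0.32)/0.098
Step 3: t = ln(3.438)/0.098
Step 4: t = 1.235/0.098 = 12.6 s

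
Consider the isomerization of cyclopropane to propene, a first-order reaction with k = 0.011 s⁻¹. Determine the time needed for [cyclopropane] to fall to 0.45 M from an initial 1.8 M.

126 s

Step 1: For first-order: t = ln([cyclopropane]₀/[cyclopropane])/k
Step 2: t = ln(1.8/0.45)/0.011
Step 3: t = ln(4)/0.011
Step 4: t = 1.386/0.011 = 126 s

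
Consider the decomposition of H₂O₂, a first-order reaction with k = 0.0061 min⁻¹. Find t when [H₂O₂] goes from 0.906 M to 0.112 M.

342.7 min

Step 1: For first-order: t = ln([H₂O₂]₀/[H₂O₂])/k
Step 2: t = ln(0.906/0.112)/0.0061
Step 3: t = ln(8.089)/0.0061
Step 4: t = 2.091/0.0061 = 342.7 min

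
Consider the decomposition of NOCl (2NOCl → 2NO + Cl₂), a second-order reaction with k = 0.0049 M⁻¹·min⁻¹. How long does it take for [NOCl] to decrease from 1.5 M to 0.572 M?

220.7 min

Step 1: For second-order: t = (1/[NOCl] - 1/[NOCl]₀)/k
Step 2: t = (1/0.572 - 1/1.5)/0.0049
Step 3: t = (1.748 - 0.6667)/0.0049
Step 4: t = 1.082/0.0049 = 220.7 min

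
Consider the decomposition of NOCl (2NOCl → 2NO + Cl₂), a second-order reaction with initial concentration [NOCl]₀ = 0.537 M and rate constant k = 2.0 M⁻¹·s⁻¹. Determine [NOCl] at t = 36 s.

0.01354 M

Step 1: For a second-order reaction: 1/[NOCl] = 1/[NOCl]₀ + kt
Step 2: 1/[NOCl] = 1/0.537 + 2.0 × 36
Step 3: 1/[NOCl] = 1.862 + 72 = 73.86
Step 4: [NOCl] = 1/73.86 = 0.01354 M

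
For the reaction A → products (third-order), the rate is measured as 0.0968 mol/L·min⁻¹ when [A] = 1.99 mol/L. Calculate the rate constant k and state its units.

0.01228 (mol/L)⁻²·min⁻¹

Step 1: rate = k[A]^3, so k = rate / [A]^3.
Step 2: k = 0.0968 / (1.99)^3 = 0.0968 / 7.881.
Step 3: k = 0.01228 (mol/L)⁻²·min⁻¹.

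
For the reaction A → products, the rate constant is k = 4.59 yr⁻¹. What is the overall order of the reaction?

first order (1)

Step 1: The units of k for an nth-order reaction are (concentration)^(1-n)·(time)⁻¹.
Step 2: Here k has units yr⁻¹, so the concentration exponent is 0.
Step 3: 1 - n = 0 ⇒ n = 1. The reaction is first order.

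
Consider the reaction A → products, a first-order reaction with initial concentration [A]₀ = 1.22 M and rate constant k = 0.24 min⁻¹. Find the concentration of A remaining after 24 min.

0.003844 M

Step 1: For a first-order reaction: [A] = [A]₀ × e^(-kt)
Step 2: [A] = 1.22 × e^(-0.24 × 24)
Step 3: [A] = 1.22 × e^(-5.76)
Step 4: [A] = 1.22 × 0.00315111 = 0.003844 M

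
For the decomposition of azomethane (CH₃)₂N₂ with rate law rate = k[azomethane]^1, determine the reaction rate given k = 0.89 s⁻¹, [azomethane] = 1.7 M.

1.513 M/s

Step 1: Identify the rate law: rate = k[azomethane]^1
Step 2: Substitute values: rate = 0.89 × (1.7)^1
Step 3: Calculate: rate = 0.89 × 1.7 = 1.513 M/s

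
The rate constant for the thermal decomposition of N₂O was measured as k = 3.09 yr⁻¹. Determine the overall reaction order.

first order (1)

Step 1: The units of k for an nth-order reaction are (concentration)^(1-n)·(time)⁻¹.
Step 2: Here k has units yr⁻¹, so the concentration exponent is 0.
Step 3: 1 - n = 0 ⇒ n = 1. The reaction is first order.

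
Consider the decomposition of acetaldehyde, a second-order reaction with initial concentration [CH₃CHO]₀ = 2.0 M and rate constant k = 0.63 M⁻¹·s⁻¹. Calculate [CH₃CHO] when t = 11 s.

0.1346 M

Step 1: For a second-order reaction: 1/[CH₃CHO] = 1/[CH₃CHO]₀ + kt
Step 2: 1/[CH₃CHO] = 1/2.0 + 0.63 × 11
Step 3: 1/[CH₃CHO] = 0.5 + 6.93 = 7.43
Step 4: [CH₃CHO] = 1/7.43 = 0.1346 M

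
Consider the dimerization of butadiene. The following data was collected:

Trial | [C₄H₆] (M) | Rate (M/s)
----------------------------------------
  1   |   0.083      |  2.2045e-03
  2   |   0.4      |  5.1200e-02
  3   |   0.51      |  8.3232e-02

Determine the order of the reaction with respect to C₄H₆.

second order (2)

Step 1: Compare trials to find order n where rate₂/rate₁ = ([C₄H₆]₂/[C₄H₆]₁)^n
Step 2: rate₂/rate₁ = 5.1200e-02/2.2045e-03 = 23.23
Step 3: [C₄H₆]₂/[C₄H₆]₁ = 0.4/0.083 = 4.819
Step 4: n = ln(23.23)/ln(4.819) = 2.00 ≈ 2
Step 5: The reaction is second order in C₄H₆.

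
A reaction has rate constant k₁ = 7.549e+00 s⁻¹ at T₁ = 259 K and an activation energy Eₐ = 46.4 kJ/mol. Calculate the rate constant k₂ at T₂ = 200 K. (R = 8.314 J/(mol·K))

1.310e-02 s⁻¹

Step 1: Use the two-temperature Arrhenius form: ln(k₂/k₁) = -Eₐ/R × (1/T₂ - 1/T₁)
Step 2: Convert Eₐ to J/mol: 46.4 kJ/mol = 46400 J/mol
Step 3: 1/T₂ - 1/T₁ = 1/200 - 1/259 = 1.138996e-03 K⁻¹
Step 4: ln(k₂/k₁) = -46400/8.314 × 1.138996e-03 = -6.35668
Step 5: k₂ = k₁ × exp(-6.35668) = 7.549e+00 × 1.73512e-03 = 1.310e-02 s⁻¹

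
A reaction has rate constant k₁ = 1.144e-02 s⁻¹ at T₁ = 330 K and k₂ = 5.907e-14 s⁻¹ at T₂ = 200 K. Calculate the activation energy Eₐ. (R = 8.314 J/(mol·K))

109.7 kJ/mol

Step 1: Use the two-temperature Arrhenius form: ln(k₂/k₁) = -Eₐ/R × (1/T₂ - 1/T₁)
Step 2: ln(k₂/k₁) = ln(5.907e-14/1.144e-02) = ln(5.16346e-12) = -25.9894
Step 3: 1/T₂ - 1/T₁ = 1/200 - 1/330 = 1.969697e-03 K⁻¹
Step 4: Eₐ = -R × ln(k₂/k₁) / (1/T₂ - 1/T₁) = -8.314 × -25.9894 / 1.969697e-03
Step 5: Eₐ = 1.0970e+05 J/mol = 109.7 kJ/mol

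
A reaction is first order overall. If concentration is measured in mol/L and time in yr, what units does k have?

yr⁻¹

Step 1: For overall order n, rate = k × (concentration)^n.
Step 2: Rate has units mol/L·yr⁻¹; concentration term has units (mol/L)^1.
Step 3: k = rate / (concentration)^n, so units of k = (mol/L)^(1-1)·yr⁻¹ = yr⁻¹.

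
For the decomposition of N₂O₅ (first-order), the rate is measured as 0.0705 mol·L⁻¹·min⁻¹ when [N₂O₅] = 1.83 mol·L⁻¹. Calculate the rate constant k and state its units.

0.03852 min⁻¹

Step 1: rate = k[N₂O₅]^1, so k = rate / [N₂O₅]^1.
Step 2: k = 0.0705 / (1.83)^1 = 0.0705 / 1.83.
Step 3: k = 0.03852 min⁻¹.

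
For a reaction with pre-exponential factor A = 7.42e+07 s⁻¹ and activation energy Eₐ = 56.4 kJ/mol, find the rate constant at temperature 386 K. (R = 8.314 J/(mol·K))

1.73e+00 s⁻¹

Step 1: Use the Arrhenius equation: k = A × exp(-Eₐ/RT)
Step 2: Convert Eₐ to J/mol: 56.4 kJ/mol = 56400 J/mol
Step 3: Calculate the exponent: -Eₐ/(RT) = -56400/(8.314 × 386) = -17.57445
Step 4: k = 7.42e+07 × exp(-17.57445)
Step 5: k = 7.42e+07 × 2.33084e-08 = 1.7295e+00 s⁻¹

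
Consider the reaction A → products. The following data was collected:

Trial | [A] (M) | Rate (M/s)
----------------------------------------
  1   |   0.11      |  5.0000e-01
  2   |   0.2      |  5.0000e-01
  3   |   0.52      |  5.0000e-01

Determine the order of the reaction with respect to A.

zeroth order (0)

Step 1: Compare trials - when concentration changes, rate stays constant.
Step 2: rate₂/rate₁ = 5.0000e-01/5.0000e-01 = 1
Step 3: [A]₂/[A]₁ = 0.2/0.11 = 1.818
Step 4: Since rate ratio ≈ (conc ratio)^0, the reaction is zeroth order.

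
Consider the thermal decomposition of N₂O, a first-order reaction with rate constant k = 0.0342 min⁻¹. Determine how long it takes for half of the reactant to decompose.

20.27 min

Step 1: For a first-order reaction, t₁/₂ = ln(2)/k
Step 2: t₁/₂ = ln(2)/0.0342
Step 3: t₁/₂ = 0.6931/0.0342 = 20.27 min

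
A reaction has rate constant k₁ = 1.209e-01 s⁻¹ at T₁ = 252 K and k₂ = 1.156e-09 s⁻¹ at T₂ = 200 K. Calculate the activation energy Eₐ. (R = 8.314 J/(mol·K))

148.8 kJ/mol

Step 1: Use the two-temperature Arrhenius form: ln(k₂/k₁) = -Eₐ/R × (1/T₂ - 1/T₁)
Step 2: ln(k₂/k₁) = ln(1.156e-09/1.209e-01) = ln(9.56162e-09) = -18.4655
Step 3: 1/T₂ - 1/T₁ = 1/200 - 1/252 = 1.031746e-03 K⁻¹
Step 4: Eₐ = -R × ln(k₂/k₁) / (1/T₂ - 1/T₁) = -8.314 × -18.4655 / 1.031746e-03
Step 5: Eₐ = 1.4880e+05 J/mol = 148.8 kJ/mol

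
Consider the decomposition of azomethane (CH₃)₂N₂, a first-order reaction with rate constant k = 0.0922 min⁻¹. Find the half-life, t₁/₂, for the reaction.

7.518 min

Step 1: For a first-order reaction, t₁/₂ = ln(2)/k
Step 2: t₁/₂ = ln(2)/0.0922
Step 3: t₁/₂ = 0.6931/0.0922 = 7.518 min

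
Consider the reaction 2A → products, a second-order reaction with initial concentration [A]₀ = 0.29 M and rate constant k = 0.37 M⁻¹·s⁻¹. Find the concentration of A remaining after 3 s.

0.2194 M

Step 1: For a second-order reaction: 1/[A] = 1/[A]₀ + kt
Step 2: 1/[A] = 1/0.29 + 0.37 × 3
Step 3: 1/[A] = 3.448 + 1.11 = 4.558
Step 4: [A] = 1/4.558 = 0.2194 M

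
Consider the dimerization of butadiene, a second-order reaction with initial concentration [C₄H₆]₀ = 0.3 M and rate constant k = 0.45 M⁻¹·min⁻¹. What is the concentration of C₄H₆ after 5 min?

0.1791 M

Step 1: For a second-order reaction: 1/[C₄H₆] = 1/[C₄H₆]₀ + kt
Step 2: 1/[C₄H₆] = 1/0.3 + 0.45 × 5
Step 3: 1/[C₄H₆] = 3.333 + 2.25 = 5.583
Step 4: [C₄H₆] = 1/5.583 = 0.1791 M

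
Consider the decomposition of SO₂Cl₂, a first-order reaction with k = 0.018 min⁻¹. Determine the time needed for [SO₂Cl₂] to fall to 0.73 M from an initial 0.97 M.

15.79 min

Step 1: For first-order: t = ln([SO₂Cl₂]₀/[SO₂Cl₂])/k
Step 2: t = ln(0.97/0.73)/0.018
Step 3: t = ln(1.329)/0.018
Step 4: t = 0.2843/0.018 = 15.79 min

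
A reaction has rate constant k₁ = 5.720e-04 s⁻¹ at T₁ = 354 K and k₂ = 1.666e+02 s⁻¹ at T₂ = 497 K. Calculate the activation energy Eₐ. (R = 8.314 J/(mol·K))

128.7 kJ/mol

Step 1: Use the two-temperature Arrhenius form: ln(k₂/k₁) = -Eₐ/R × (1/T₂ - 1/T₁)
Step 2: ln(k₂/k₁) = ln(1.666e+02/5.720e-04) = ln(291259) = 12.582
Step 3: 1/T₂ - 1/T₁ = 1/497 - 1/354 = -8.127863e-04 K⁻¹
Step 4: Eₐ = -R × ln(k₂/k₁) / (1/T₂ - 1/T₁) = -8.314 × 12.582 / -8.127863e-04
Step 5: Eₐ = 1.2870e+05 J/mol = 128.7 kJ/mol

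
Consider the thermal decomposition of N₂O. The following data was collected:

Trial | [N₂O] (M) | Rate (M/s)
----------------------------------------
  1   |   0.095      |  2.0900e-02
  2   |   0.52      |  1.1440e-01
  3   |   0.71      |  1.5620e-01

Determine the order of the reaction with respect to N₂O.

first order (1)

Step 1: Compare trials to find order n where rate₂/rate₁ = ([N₂O]₂/[N₂O]₁)^n
Step 2: rate₂/rate₁ = 1.1440e-01/2.0900e-02 = 5.474
Step 3: [N₂O]₂/[N₂O]₁ = 0.52/0.095 = 5.474
Step 4: n = ln(5.474)/ln(5.474) = 1.00 ≈ 1
Step 5: The reaction is first order in N₂O.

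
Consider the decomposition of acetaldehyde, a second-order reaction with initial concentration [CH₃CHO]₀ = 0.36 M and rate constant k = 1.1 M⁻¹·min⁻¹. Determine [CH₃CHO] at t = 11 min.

0.06721 M

Step 1: For a second-order reaction: 1/[CH₃CHO] = 1/[CH₃CHO]₀ + kt
Step 2: 1/[CH₃CHO] = 1/0.36 + 1.1 × 11
Step 3: 1/[CH₃CHO] = 2.778 + 12.1 = 14.88
Step 4: [CH₃CHO] = 1/14.88 = 0.06721 M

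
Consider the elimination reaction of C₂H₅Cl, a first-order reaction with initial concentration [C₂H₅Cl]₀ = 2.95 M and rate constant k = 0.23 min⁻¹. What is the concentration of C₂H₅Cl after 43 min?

0.0001495 M

Step 1: For a first-order reaction: [C₂H₅Cl] = [C₂H₅Cl]₀ × e^(-kt)
Step 2: [C₂H₅Cl] = 2.95 × e^(-0.23 × 43)
Step 3: [C₂H₅Cl] = 2.95 × e^(-9.89)
Step 4: [C₂H₅Cl] = 2.95 × 5.06789e-05 = 0.0001495 M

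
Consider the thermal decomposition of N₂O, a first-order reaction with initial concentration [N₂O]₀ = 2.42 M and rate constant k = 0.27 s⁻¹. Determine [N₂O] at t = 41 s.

3.769e-05 M

Step 1: For a first-order reaction: [N₂O] = [N₂O]₀ × e^(-kt)
Step 2: [N₂O] = 2.42 × e^(-0.27 × 41)
Step 3: [N₂O] = 2.42 × e^(-11.07)
Step 4: [N₂O] = 2.42 × 1.55726e-05 = 3.769e-05 M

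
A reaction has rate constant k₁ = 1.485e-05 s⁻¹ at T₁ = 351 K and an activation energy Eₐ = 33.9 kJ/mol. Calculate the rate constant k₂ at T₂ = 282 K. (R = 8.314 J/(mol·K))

8.656e-07 s⁻¹

Step 1: Use the two-temperature Arrhenius form: ln(k₂/k₁) = -Eₐ/R × (1/T₂ - 1/T₁)
Step 2: Convert Eₐ to J/mol: 33.9 kJ/mol = 33900 J/mol
Step 3: 1/T₂ - 1/T₁ = 1/282 - 1/351 = 6.970964e-04 K⁻¹
Step 4: ln(k₂/k₁) = -33900/8.314 × 6.970964e-04 = -2.84238
Step 5: k₂ = k₁ × exp(-2.84238) = 1.485e-05 × 5.82868e-02 = 8.656e-07 s⁻¹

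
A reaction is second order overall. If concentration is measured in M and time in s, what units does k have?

M⁻¹·s⁻¹

Step 1: For overall order n, rate = k × (concentration)^n.
Step 2: Rate has units M·s⁻¹; concentration term has units M^2.
Step 3: k = rate / (concentration)^n, so units of k = M^(1-2)·s⁻¹ = M⁻¹·s⁻¹.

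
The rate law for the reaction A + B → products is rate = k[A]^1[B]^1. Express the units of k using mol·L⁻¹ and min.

(mol·L⁻¹)⁻¹·min⁻¹

Step 1: Overall order = 1 + 1 = 2.
Step 2: rate has units mol·L⁻¹·min⁻¹; [A]^1[B]^1 has units (mol·L⁻¹)^2.
Step 3: k = rate/([A]^1[B]^1), so units of k = (mol·L⁻¹)^(1-2)·min⁻¹ = (mol·L⁻¹)⁻¹·min⁻¹.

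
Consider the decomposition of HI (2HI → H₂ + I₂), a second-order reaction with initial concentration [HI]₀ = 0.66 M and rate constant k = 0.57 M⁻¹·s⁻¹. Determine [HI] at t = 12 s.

0.1197 M

Step 1: For a second-order reaction: 1/[HI] = 1/[HI]₀ + kt
Step 2: 1/[HI] = 1/0.66 + 0.57 × 12
Step 3: 1/[HI] = 1.515 + 6.84 = 8.355
Step 4: [HI] = 1/8.355 = 0.1197 M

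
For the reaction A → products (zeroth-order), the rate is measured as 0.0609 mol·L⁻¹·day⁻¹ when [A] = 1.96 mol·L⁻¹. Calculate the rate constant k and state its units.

0.0609 mol·L⁻¹·day⁻¹

Step 1: For a zeroth-order reaction, rate = k (independent of concentration).
Step 2: k = rate = 0.0609 mol·L⁻¹·day⁻¹.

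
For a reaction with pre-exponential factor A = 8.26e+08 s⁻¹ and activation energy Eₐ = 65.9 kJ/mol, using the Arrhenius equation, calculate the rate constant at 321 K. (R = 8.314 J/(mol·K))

1.56e-02 s⁻¹

Step 1: Use the Arrhenius equation: k = A × exp(-Eₐ/RT)
Step 2: Convert Eₐ to J/mol: 65.9 kJ/mol = 65900 J/mol
Step 3: Calculate the exponent: -Eₐ/(RT) = -65900/(8.314 × 321) = -24.69280
Step 4: k = 8.26e+08 × exp(-24.69280)
Step 5: k = 8.26e+08 × 1.88822e-11 = 1.5597e-02 s⁻¹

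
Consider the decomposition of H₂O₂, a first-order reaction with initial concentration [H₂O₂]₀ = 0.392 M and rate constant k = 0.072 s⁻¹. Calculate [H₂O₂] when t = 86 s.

0.0008019 M

Step 1: For a first-order reaction: [H₂O₂] = [H₂O₂]₀ × e^(-kt)
Step 2: [H₂O₂] = 0.392 × e^(-0.072 × 86)
Step 3: [H₂O₂] = 0.392 × e^(-6.192)
Step 4: [H₂O₂] = 0.392 × 0.00204573 = 0.0008019 M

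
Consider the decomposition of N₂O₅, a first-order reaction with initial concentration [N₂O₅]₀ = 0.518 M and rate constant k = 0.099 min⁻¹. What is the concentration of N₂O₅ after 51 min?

0.003323 M

Step 1: For a first-order reaction: [N₂O₅] = [N₂O₅]₀ × e^(-kt)
Step 2: [N₂O₅] = 0.518 × e^(-0.099 × 51)
Step 3: [N₂O₅] = 0.518 × e^(-5.049)
Step 4: [N₂O₅] = 0.518 × 0.00641575 = 0.003323 M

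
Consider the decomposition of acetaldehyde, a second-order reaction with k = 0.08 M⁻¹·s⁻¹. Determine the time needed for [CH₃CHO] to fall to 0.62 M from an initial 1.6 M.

12.35 s

Step 1: For second-order: t = (1/[CH₃CHO] - 1/[CH₃CHO]₀)/k
Step 2: t = (1/0.62 - 1/1.6)/0.08
Step 3: t = (1.613 - 0.625)/0.08
Step 4: t = 0.9879/0.08 = 12.35 s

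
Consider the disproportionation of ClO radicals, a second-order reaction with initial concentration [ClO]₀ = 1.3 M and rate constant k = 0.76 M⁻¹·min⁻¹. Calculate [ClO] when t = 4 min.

0.2625 M

Step 1: For a second-order reaction: 1/[ClO] = 1/[ClO]₀ + kt
Step 2: 1/[ClO] = 1/1.3 + 0.76 × 4
Step 3: 1/[ClO] = 0.7692 + 3.04 = 3.809
Step 4: [ClO] = 1/3.809 = 0.2625 M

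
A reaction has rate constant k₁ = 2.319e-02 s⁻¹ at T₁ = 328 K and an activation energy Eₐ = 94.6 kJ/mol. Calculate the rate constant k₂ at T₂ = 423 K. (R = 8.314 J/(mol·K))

5.609e+01 s⁻¹

Step 1: Use the two-temperature Arrhenius form: ln(k₂/k₁) = -Eₐ/R × (1/T₂ - 1/T₁)
Step 2: Convert Eₐ to J/mol: 94.6 kJ/mol = 94600 J/mol
Step 3: 1/T₂ - 1/T₁ = 1/423 - 1/328 = -6.847143e-04 K⁻¹
Step 4: ln(k₂/k₁) = -94600/8.314 × -6.847143e-04 = 7.79095
Step 5: k₂ = k₁ × exp(7.79095) = 2.319e-02 × 2.41861e+03 = 5.609e+01 s⁻¹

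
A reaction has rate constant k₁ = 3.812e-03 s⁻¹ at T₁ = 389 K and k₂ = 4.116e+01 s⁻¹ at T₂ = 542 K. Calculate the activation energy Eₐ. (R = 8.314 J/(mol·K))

106.4 kJ/mol

Step 1: Use the two-temperature Arrhenius form: ln(k₂/k₁) = -Eₐ/R × (1/T₂ - 1/T₁)
Step 2: ln(k₂/k₁) = ln(4.116e+01/3.812e-03) = ln(10797.5) = 9.28707
Step 3: 1/T₂ - 1/T₁ = 1/542 - 1/389 = -7.256756e-04 K⁻¹
Step 4: Eₐ = -R × ln(k₂/k₁) / (1/T₂ - 1/T₁) = -8.314 × 9.28707 / -7.256756e-04
Step 5: Eₐ = 1.0640e+05 J/mol = 106.4 kJ/mol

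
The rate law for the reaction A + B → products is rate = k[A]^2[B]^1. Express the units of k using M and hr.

M⁻²·hr⁻¹

Step 1: Overall order = 2 + 1 = 3.
Step 2: rate has units M·hr⁻¹; [A]^2[B]^1 has units M^3.
Step 3: k = rate/([A]^2[B]^1), so units of k = M^(1-3)·hr⁻¹ = M⁻²·hr⁻¹.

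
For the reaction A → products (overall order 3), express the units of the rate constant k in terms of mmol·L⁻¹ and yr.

(mmol·L⁻¹)⁻²·yr⁻¹

Step 1: For overall order n, rate = k × (concentration)^n.
Step 2: Rate has units mmol·L⁻¹·yr⁻¹; concentration term has units (mmol·L⁻¹)^3.
Step 3: k = rate / (concentration)^n, so units of k = (mmol·L⁻¹)^(1-3)·yr⁻¹ = (mmol·L⁻¹)⁻²·yr⁻¹.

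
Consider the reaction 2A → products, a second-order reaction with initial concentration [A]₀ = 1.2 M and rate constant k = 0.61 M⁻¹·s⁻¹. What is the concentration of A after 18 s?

0.08465 M

Step 1: For a second-order reaction: 1/[A] = 1/[A]₀ + kt
Step 2: 1/[A] = 1/1.2 + 0.61 × 18
Step 3: 1/[A] = 0.8333 + 10.98 = 11.81
Step 4: [A] = 1/11.81 = 0.08465 M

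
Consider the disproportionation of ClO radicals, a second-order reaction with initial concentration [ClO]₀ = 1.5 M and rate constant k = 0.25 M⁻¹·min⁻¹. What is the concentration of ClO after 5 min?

0.5217 M

Step 1: For a second-order reaction: 1/[ClO] = 1/[ClO]₀ + kt
Step 2: 1/[ClO] = 1/1.5 + 0.25 × 5
Step 3: 1/[ClO] = 0.6667 + 1.25 = 1.917
Step 4: [ClO] = 1/1.917 = 0.5217 M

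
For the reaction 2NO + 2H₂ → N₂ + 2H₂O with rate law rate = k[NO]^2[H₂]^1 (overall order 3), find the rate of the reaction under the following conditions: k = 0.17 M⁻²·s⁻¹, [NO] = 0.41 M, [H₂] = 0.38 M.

0.01086 M/s

Step 1: The rate law is rate = k[NO]^2[H₂]^1, overall order = 2+1 = 3
Step 2: Substitute values: rate = 0.17 × (0.41)^2 × (0.38)^1
Step 3: rate = 0.17 × 0.1681 × 0.38 = 0.0108593 M/s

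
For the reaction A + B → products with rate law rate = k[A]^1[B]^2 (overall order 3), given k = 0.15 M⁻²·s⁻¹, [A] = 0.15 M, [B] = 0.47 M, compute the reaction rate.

0.00497 M/s

Step 1: The rate law is rate = k[A]^1[B]^2, overall order = 1+2 = 3
Step 2: Substitute values: rate = 0.15 × (0.15)^1 × (0.47)^2
Step 3: rate = 0.15 × 0.15 × 0.2209 = 0.00497025 M/s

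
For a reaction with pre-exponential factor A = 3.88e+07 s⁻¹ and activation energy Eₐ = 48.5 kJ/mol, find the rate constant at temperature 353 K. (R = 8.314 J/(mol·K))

2.58e+00 s⁻¹

Step 1: Use the Arrhenius equation: k = A × exp(-Eₐ/RT)
Step 2: Convert Eₐ to J/mol: 48.5 kJ/mol = 48500 J/mol
Step 3: Calculate the exponent: -Eₐ/(RT) = -48500/(8.314 × 353) = -16.52559
Step 4: k = 3.88e+07 × exp(-16.52559)
Step 5: k = 3.88e+07 × 6.65315e-08 = 2.5814e+00 s⁻¹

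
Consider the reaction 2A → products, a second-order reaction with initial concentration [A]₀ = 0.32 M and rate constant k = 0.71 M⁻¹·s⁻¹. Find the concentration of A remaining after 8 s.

0.1136 M

Step 1: For a second-order reaction: 1/[A] = 1/[A]₀ + kt
Step 2: 1/[A] = 1/0.32 + 0.71 × 8
Step 3: 1/[A] = 3.125 + 5.68 = 8.805
Step 4: [A] = 1/8.805 = 0.1136 M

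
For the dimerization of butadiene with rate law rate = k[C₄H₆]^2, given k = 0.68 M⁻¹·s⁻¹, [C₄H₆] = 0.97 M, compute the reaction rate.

0.6398 M/s

Step 1: Identify the rate law: rate = k[C₄H₆]^2
Step 2: Substitute values: rate = 0.68 × (0.97)^2
Step 3: Calculate: rate = 0.68 × 0.9409 = 0.639812 M/s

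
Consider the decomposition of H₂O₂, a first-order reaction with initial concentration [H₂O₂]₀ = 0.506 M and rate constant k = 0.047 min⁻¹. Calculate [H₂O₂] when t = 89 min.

0.007718 M

Step 1: For a first-order reaction: [H₂O₂] = [H₂O₂]₀ × e^(-kt)
Step 2: [H₂O₂] = 0.506 × e^(-0.047 × 89)
Step 3: [H₂O₂] = 0.506 × e^(-4.183)
Step 4: [H₂O₂] = 0.506 × 0.0152527 = 0.007718 M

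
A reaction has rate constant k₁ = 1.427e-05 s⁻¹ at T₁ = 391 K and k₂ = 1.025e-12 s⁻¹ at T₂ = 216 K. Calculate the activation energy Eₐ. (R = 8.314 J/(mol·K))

66.0 kJ/mol

Step 1: Use the two-temperature Arrhenius form: ln(k₂/k₁) = -Eₐ/R × (1/T₂ - 1/T₁)
Step 2: ln(k₂/k₁) = ln(1.025e-12/1.427e-05) = ln(7.1829e-08) = -16.449
Step 3: 1/T₂ - 1/T₁ = 1/216 - 1/391 = 2.072085e-03 K⁻¹
Step 4: Eₐ = -R × ln(k₂/k₁) / (1/T₂ - 1/T₁) = -8.314 × -16.449 / 2.072085e-03
Step 5: Eₐ = 6.6000e+04 J/mol = 66.0 kJ/mol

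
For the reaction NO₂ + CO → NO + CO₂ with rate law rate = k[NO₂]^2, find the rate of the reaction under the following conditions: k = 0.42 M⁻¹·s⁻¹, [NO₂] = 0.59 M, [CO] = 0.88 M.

0.1462 M/s

Step 1: The rate law is rate = k[NO₂]^2
Step 2: Note that the rate does not depend on [CO] (zero order in CO).
Step 3: rate = 0.42 × (0.59)^2 = 0.146202 M/s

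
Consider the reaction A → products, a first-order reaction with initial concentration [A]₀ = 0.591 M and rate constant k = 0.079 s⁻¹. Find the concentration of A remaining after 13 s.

0.2116 M

Step 1: For a first-order reaction: [A] = [A]₀ × e^(-kt)
Step 2: [A] = 0.591 × e^(-0.079 × 13)
Step 3: [A] = 0.591 × e^(-1.027)
Step 4: [A] = 0.591 × 0.35808 = 0.2116 M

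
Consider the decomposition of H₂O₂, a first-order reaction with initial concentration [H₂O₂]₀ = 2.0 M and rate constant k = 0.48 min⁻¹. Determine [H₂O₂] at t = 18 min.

0.0003538 M

Step 1: For a first-order reaction: [H₂O₂] = [H₂O₂]₀ × e^(-kt)
Step 2: [H₂O₂] = 2.0 × e^(-0.48 × 18)
Step 3: [H₂O₂] = 2.0 × e^(-8.64)
Step 4: [H₂O₂] = 2.0 × 0.000176887 = 0.0003538 M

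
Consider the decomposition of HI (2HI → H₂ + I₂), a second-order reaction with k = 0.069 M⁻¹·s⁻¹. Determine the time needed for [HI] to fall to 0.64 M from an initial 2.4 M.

16.61 s

Step 1: For second-order: t = (1/[HI] - 1/[HI]₀)/k
Step 2: t = (1/0.64 - 1/2.4)/0.069
Step 3: t = (1.562 - 0.4167)/0.069
Step 4: t = 1.146/0.069 = 16.61 s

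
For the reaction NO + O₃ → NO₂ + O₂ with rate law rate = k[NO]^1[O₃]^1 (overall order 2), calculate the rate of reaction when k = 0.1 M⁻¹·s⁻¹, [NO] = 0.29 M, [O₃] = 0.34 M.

0.00986 M/s

Step 1: The rate law is rate = k[NO]^1[O₃]^1, overall order = 1+1 = 2
Step 2: Substitute values: rate = 0.1 × (0.29)^1 × (0.34)^1
Step 3: rate = 0.1 × 0.29 × 0.34 = 0.00986 M/s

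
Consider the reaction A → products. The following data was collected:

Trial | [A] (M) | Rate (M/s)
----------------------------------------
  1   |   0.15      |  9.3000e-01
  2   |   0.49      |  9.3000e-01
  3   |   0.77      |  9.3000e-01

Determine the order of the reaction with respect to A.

zeroth order (0)

Step 1: Compare trials - when concentration changes, rate stays constant.
Step 2: rate₂/rate₁ = 9.3000e-01/9.3000e-01 = 1
Step 3: [A]₂/[A]₁ = 0.49/0.15 = 3.267
Step 4: Since rate ratio ≈ (conc ratio)^0, the reaction is zeroth order.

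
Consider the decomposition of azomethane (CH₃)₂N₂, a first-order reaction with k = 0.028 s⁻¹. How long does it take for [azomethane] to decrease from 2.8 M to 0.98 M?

37.49 s

Step 1: For first-order: t = ln([azomethane]₀/[azomethane])/k
Step 2: t = ln(2.8/0.98)/0.028
Step 3: t = ln(2.857)/0.028
Step 4: t = 1.05/0.028 = 37.49 s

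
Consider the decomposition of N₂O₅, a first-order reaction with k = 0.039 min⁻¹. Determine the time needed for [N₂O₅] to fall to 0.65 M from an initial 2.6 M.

35.55 min

Step 1: For first-order: t = ln([N₂O₅]₀/[N₂O₅])/k
Step 2: t = ln(2.6/0.65)/0.039
Step 3: t = ln(4)/0.039
Step 4: t = 1.386/0.039 = 35.55 min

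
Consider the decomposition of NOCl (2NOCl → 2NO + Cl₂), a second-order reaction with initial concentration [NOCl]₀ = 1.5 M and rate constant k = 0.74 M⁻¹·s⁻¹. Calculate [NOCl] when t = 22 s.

0.05901 M

Step 1: For a second-order reaction: 1/[NOCl] = 1/[NOCl]₀ + kt
Step 2: 1/[NOCl] = 1/1.5 + 0.74 × 22
Step 3: 1/[NOCl] = 0.6667 + 16.28 = 16.95
Step 4: [NOCl] = 1/16.95 = 0.05901 M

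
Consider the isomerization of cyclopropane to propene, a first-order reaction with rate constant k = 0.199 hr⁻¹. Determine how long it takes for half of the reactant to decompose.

3.483 hr

Step 1: For a first-order reaction, t₁/₂ = ln(2)/k
Step 2: t₁/₂ = ln(2)/0.199
Step 3: t₁/₂ = 0.6931/0.199 = 3.483 hr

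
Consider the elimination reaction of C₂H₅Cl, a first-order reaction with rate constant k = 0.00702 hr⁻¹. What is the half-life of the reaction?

98.74 hr

Step 1: For a first-order reaction, t₁/₂ = ln(2)/k
Step 2: t₁/₂ = ln(2)/0.00702
Step 3: t₁/₂ = 0.6931/0.00702 = 98.74 hr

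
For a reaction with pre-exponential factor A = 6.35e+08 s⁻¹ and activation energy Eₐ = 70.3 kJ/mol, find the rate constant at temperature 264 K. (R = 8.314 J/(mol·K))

7.81e-06 s⁻¹

Step 1: Use the Arrhenius equation: k = A × exp(-Eₐ/RT)
Step 2: Convert Eₐ to J/mol: 70.3 kJ/mol = 70300 J/mol
Step 3: Calculate the exponent: -Eₐ/(RT) = -70300/(8.314 × 264) = -32.02885
Step 4: k = 6.35e+08 × exp(-32.02885)
Step 5: k = 6.35e+08 × 1.23040e-14 = 7.8130e-06 s⁻¹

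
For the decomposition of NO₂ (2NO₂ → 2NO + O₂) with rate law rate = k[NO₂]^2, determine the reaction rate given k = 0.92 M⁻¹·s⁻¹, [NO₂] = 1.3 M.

1.555 M/s

Step 1: Identify the rate law: rate = k[NO₂]^2
Step 2: Substitute values: rate = 0.92 × (1.3)^2
Step 3: Calculate: rate = 0.92 × 1.69 = 1.5548 M/s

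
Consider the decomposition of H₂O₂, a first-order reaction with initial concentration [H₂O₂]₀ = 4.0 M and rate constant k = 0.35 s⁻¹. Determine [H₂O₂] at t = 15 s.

0.02099 M

Step 1: For a first-order reaction: [H₂O₂] = [H₂O₂]₀ × e^(-kt)
Step 2: [H₂O₂] = 4.0 × e^(-0.35 × 15)
Step 3: [H₂O₂] = 4.0 × e^(-5.25)
Step 4: [H₂O₂] = 4.0 × 0.00524752 = 0.02099 M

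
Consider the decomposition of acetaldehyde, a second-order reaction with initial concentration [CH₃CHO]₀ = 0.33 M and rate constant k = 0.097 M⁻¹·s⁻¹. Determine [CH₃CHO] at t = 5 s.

0.2845 M

Step 1: For a second-order reaction: 1/[CH₃CHO] = 1/[CH₃CHO]₀ + kt
Step 2: 1/[CH₃CHO] = 1/0.33 + 0.097 × 5
Step 3: 1/[CH₃CHO] = 3.03 + 0.485 = 3.515
Step 4: [CH₃CHO] = 1/3.515 = 0.2845 M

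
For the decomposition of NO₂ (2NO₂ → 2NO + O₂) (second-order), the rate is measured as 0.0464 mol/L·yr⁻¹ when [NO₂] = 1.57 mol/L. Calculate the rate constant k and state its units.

0.01882 (mol/L)⁻¹·yr⁻¹

Step 1: rate = k[NO₂]^2, so k = rate / [NO₂]^2.
Step 2: k = 0.0464 / (1.57)^2 = 0.0464 / 2.465.
Step 3: k = 0.01882 (mol/L)⁻¹·yr⁻¹.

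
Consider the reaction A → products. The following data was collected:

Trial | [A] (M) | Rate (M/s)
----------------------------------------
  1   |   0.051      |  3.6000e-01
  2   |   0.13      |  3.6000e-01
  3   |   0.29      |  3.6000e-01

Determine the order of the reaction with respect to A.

zeroth order (0)

Step 1: Compare trials - when concentration changes, rate stays constant.
Step 2: rate₂/rate₁ = 3.6000e-01/3.6000e-01 = 1
Step 3: [A]₂/[A]₁ = 0.13/0.051 = 2.549
Step 4: Since rate ratio ≈ (conc ratio)^0, the reaction is zeroth order.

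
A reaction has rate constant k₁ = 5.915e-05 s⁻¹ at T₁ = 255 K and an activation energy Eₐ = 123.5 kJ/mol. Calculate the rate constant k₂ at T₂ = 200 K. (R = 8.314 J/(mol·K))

6.528e-12 s⁻¹

Step 1: Use the two-temperature Arrhenius form: ln(k₂/k₁) = -Eₐ/R × (1/T₂ - 1/T₁)
Step 2: Convert Eₐ to J/mol: 123.5 kJ/mol = 123500 J/mol
Step 3: 1/T₂ - 1/T₁ = 1/200 - 1/255 = 1.078431e-03 K⁻¹
Step 4: ln(k₂/k₁) = -123500/8.314 × 1.078431e-03 = -16.01951
Step 5: k₂ = k₁ × exp(-16.01951) = 5.915e-05 × 1.10361e-07 = 6.528e-12 s⁻¹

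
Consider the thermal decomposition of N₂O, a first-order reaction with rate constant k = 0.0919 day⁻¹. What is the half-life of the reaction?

7.542 day

Step 1: For a first-order reaction, t₁/₂ = ln(2)/k
Step 2: t₁/₂ = ln(2)/0.0919
Step 3: t₁/₂ = 0.6931/0.0919 = 7.542 day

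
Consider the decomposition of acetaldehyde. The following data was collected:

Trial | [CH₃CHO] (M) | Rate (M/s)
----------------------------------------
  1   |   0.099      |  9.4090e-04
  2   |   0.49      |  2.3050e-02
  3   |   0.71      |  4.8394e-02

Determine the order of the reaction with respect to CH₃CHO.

second order (2)

Step 1: Compare trials to find order n where rate₂/rate₁ = ([CH₃CHO]₂/[CH₃CHO]₁)^n
Step 2: rate₂/rate₁ = 2.3050e-02/9.4090e-04 = 24.5
Step 3: [CH₃CHO]₂/[CH₃CHO]₁ = 0.49/0.099 = 4.949
Step 4: n = ln(24.5)/ln(4.949) = 2.00 ≈ 2
Step 5: The reaction is second order in CH₃CHO.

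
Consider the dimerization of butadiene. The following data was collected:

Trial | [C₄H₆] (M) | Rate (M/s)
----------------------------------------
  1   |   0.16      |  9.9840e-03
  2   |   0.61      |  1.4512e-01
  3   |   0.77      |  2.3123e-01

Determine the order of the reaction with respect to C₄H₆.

second order (2)

Step 1: Compare trials to find order n where rate₂/rate₁ = ([C₄H₆]₂/[C₄H₆]₁)^n
Step 2: rate₂/rate₁ = 1.4512e-01/9.9840e-03 = 14.54
Step 3: [C₄H₆]₂/[C₄H₆]₁ = 0.61/0.16 = 3.812
Step 4: n = ln(14.54)/ln(3.812) = 2.00 ≈ 2
Step 5: The reaction is second order in C₄H₆.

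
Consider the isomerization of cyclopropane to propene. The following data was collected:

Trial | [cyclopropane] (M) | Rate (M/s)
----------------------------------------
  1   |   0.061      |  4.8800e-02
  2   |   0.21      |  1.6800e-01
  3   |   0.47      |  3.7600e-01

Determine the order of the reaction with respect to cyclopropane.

first order (1)

Step 1: Compare trials to find order n where rate₂/rate₁ = ([cyclopropane]₂/[cyclopropane]₁)^n
Step 2: rate₂/rate₁ = 1.6800e-01/4.8800e-02 = 3.443
Step 3: [cyclopropane]₂/[cyclopropane]₁ = 0.21/0.061 = 3.443
Step 4: n = ln(3.443)/ln(3.443) = 1.00 ≈ 1
Step 5: The reaction is first order in cyclopropane.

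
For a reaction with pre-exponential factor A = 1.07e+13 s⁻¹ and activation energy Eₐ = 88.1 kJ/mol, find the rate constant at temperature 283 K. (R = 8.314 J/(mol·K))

5.86e-04 s⁻¹

Step 1: Use the Arrhenius equation: k = A × exp(-Eₐ/RT)
Step 2: Convert Eₐ to J/mol: 88.1 kJ/mol = 88100 J/mol
Step 3: Calculate the exponent: -Eₐ/(RT) = -88100/(8.314 × 283) = -37.44376
Step 4: k = 1.07e+13 × exp(-37.44376)
Step 5: k = 1.07e+13 × 5.47497e-17 = 5.8582e-04 s⁻¹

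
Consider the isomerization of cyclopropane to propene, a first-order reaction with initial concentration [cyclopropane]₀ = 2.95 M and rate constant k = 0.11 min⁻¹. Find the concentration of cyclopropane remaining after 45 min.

0.0209 M

Step 1: For a first-order reaction: [cyclopropane] = [cyclopropane]₀ × e^(-kt)
Step 2: [cyclopropane] = 2.95 × e^(-0.11 × 45)
Step 3: [cyclopropane] = 2.95 × e^(-4.95)
Step 4: [cyclopropane] = 2.95 × 0.00708341 = 0.0209 M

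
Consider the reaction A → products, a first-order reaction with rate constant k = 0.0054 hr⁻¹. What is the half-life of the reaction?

128.4 hr

Step 1: For a first-order reaction, t₁/₂ = ln(2)/k
Step 2: t₁/₂ = ln(2)/0.0054
Step 3: t₁/₂ = 0.6931/0.0054 = 128.4 hr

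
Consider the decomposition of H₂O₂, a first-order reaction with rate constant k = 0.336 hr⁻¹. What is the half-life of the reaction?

2.063 hr

Step 1: For a first-order reaction, t₁/₂ = ln(2)/k
Step 2: t₁/₂ = ln(2)/0.336
Step 3: t₁/₂ = 0.6931/0.336 = 2.063 hr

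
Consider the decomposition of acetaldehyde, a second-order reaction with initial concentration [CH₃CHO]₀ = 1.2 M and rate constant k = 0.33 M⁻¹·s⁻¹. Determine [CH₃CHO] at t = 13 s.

0.1952 M

Step 1: For a second-order reaction: 1/[CH₃CHO] = 1/[CH₃CHO]₀ + kt
Step 2: 1/[CH₃CHO] = 1/1.2 + 0.33 × 13
Step 3: 1/[CH₃CHO] = 0.8333 + 4.29 = 5.123
Step 4: [CH₃CHO] = 1/5.123 = 0.1952 M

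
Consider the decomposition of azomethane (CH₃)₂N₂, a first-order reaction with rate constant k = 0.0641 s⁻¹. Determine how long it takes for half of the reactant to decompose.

10.81 s

Step 1: For a first-order reaction, t₁/₂ = ln(2)/k
Step 2: t₁/₂ = ln(2)/0.0641
Step 3: t₁/₂ = 0.6931/0.0641 = 10.81 s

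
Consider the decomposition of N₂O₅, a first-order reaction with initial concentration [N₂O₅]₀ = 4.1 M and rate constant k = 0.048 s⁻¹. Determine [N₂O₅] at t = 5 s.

3.225 M

Step 1: For a first-order reaction: [N₂O₅] = [N₂O₅]₀ × e^(-kt)
Step 2: [N₂O₅] = 4.1 × e^(-0.048 × 5)
Step 3: [N₂O₅] = 4.1 × e^(-0.24)
Step 4: [N₂O₅] = 4.1 × 0.786628 = 3.225 M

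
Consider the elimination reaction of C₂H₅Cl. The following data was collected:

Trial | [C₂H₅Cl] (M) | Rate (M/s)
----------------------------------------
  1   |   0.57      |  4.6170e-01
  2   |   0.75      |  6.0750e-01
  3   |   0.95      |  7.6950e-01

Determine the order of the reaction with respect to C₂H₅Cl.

first order (1)

Step 1: Compare trials to find order n where rate₂/rate₁ = ([C₂H₅Cl]₂/[C₂H₅Cl]₁)^n
Step 2: rate₂/rate₁ = 6.0750e-01/4.6170e-01 = 1.316
Step 3: [C₂H₅Cl]₂/[C₂H₅Cl]₁ = 0.75/0.57 = 1.316
Step 4: n = ln(1.316)/ln(1.316) = 1.00 ≈ 1
Step 5: The reaction is first order in C₂H₅Cl.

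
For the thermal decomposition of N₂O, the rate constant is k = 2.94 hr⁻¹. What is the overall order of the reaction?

first order (1)

Step 1: The units of k for an nth-order reaction are (concentration)^(1-n)·(time)⁻¹.
Step 2: Here k has units hr⁻¹, so the concentration exponent is 0.
Step 3: 1 - n = 0 ⇒ n = 1. The reaction is first order.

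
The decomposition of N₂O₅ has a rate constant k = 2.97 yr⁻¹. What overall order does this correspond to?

first order (1)

Step 1: The units of k for an nth-order reaction are (concentration)^(1-n)·(time)⁻¹.
Step 2: Here k has units yr⁻¹, so the concentration exponent is 0.
Step 3: 1 - n = 0 ⇒ n = 1. The reaction is first order.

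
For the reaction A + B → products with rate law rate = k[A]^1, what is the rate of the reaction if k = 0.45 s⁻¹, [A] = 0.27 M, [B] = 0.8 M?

0.1215 M/s

Step 1: The rate law is rate = k[A]^1
Step 2: Note that the rate does not depend on [B] (zero order in B).
Step 3: rate = 0.45 × (0.27)^1 = 0.1215 M/s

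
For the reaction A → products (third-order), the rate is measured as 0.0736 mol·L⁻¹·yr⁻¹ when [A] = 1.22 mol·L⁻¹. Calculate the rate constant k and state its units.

0.04053 (mol·L⁻¹)⁻²·yr⁻¹

Step 1: rate = k[A]^3, so k = rate / [A]^3.
Step 2: k = 0.0736 / (1.22)^3 = 0.0736 / 1.816.
Step 3: k = 0.04053 (mol·L⁻¹)⁻²·yr⁻¹.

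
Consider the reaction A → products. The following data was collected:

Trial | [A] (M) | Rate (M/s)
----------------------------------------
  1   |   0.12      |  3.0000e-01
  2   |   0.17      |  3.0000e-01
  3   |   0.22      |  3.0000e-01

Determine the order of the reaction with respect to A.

zeroth order (0)

Step 1: Compare trials - when concentration changes, rate stays constant.
Step 2: rate₂/rate₁ = 3.0000e-01/3.0000e-01 = 1
Step 3: [A]₂/[A]₁ = 0.17/0.12 = 1.417
Step 4: Since rate ratio ≈ (conc ratio)^0, the reaction is zeroth order.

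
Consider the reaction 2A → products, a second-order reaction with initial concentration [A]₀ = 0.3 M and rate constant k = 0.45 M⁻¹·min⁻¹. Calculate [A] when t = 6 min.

0.1657 M

Step 1: For a second-order reaction: 1/[A] = 1/[A]₀ + kt
Step 2: 1/[A] = 1/0.3 + 0.45 × 6
Step 3: 1/[A] = 3.333 + 2.7 = 6.033
Step 4: [A] = 1/6.033 = 0.1657 M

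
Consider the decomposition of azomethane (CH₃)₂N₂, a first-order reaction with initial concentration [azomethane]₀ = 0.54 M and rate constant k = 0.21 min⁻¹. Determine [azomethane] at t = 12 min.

0.04345 M

Step 1: For a first-order reaction: [azomethane] = [azomethane]₀ × e^(-kt)
Step 2: [azomethane] = 0.54 × e^(-0.21 × 12)
Step 3: [azomethane] = 0.54 × e^(-2.52)
Step 4: [azomethane] = 0.54 × 0.0804596 = 0.04345 M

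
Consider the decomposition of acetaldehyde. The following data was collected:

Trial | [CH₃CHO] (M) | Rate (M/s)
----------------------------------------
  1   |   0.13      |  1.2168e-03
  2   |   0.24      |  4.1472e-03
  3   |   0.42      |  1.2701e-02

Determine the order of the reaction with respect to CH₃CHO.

second order (2)

Step 1: Compare trials to find order n where rate₂/rate₁ = ([CH₃CHO]₂/[CH₃CHO]₁)^n
Step 2: rate₂/rate₁ = 4.1472e-03/1.2168e-03 = 3.408
Step 3: [CH₃CHO]₂/[CH₃CHO]₁ = 0.24/0.13 = 1.846
Step 4: n = ln(3.408)/ln(1.846) = 2.00 ≈ 2
Step 5: The reaction is second order in CH₃CHO.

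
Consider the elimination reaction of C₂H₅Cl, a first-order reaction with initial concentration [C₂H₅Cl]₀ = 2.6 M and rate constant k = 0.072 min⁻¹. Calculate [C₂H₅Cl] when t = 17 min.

0.7645 M

Step 1: For a first-order reaction: [C₂H₅Cl] = [C₂H₅Cl]₀ × e^(-kt)
Step 2: [C₂H₅Cl] = 2.6 × e^(-0.072 × 17)
Step 3: [C₂H₅Cl] = 2.6 × e^(-1.224)
Step 4: [C₂H₅Cl] = 2.6 × 0.294052 = 0.7645 M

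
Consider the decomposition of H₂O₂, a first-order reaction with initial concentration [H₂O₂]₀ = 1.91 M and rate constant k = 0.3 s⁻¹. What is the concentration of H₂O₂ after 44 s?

3.535e-06 M

Step 1: For a first-order reaction: [H₂O₂] = [H₂O₂]₀ × e^(-kt)
Step 2: [H₂O₂] = 1.91 × e^(-0.3 × 44)
Step 3: [H₂O₂] = 1.91 × e^(-13.2)
Step 4: [H₂O₂] = 1.91 × 1.8506e-06 = 3.535e-06 M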